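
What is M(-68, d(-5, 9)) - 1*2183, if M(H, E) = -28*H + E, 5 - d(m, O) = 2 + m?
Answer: -271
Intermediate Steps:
d(m, O) = 3 - m (d(m, O) = 5 - (2 + m) = 5 + (-2 - m) = 3 - m)
M(H, E) = E - 28*H
M(-68, d(-5, 9)) - 1*2183 = ((3 - 1*(-5)) - 28*(-68)) - 1*2183 = ((3 + 5) + 1904) - 2183 = (8 + 1904) - 2183 = 1912 - 2183 = -271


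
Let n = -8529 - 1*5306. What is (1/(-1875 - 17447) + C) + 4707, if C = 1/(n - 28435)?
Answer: 961099885747/204185235 ≈ 4707.0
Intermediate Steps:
n = -13835 (n = -8529 - 5306 = -13835)
C = -1/42270 (C = 1/(-13835 - 28435) = 1/(-42270) = -1/42270 ≈ -2.3657e-5)
(1/(-1875 - 17447) + C) + 4707 = (1/(-1875 - 17447) - 1/42270) + 4707 = (1/(-19322) - 1/42270) + 4707 = (-1/19322 - 1/42270) + 4707 = -15398/204185235 + 4707 = 961099885747/204185235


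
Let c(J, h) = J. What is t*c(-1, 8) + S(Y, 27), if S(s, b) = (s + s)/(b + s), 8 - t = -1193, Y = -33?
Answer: -1190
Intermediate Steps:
t = 1201 (t = 8 - 1*(-1193) = 8 + 1193 = 1201)
S(s, b) = 2*s/(b + s) (S(s, b) = (2*s)/(b + s) = 2*s/(b + s))
t*c(-1, 8) + S(Y, 27) = 1201*(-1) + 2*(-33)/(27 - 33) = -1201 + 2*(-33)/(-6) = -1201 + 2*(-33)*(-⅙) = -1201 + 11 = -1190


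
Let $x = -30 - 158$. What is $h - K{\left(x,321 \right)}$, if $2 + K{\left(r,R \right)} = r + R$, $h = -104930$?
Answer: $-105061$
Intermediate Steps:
$x = -188$ ($x = -30 - 158 = -188$)
$K{\left(r,R \right)} = -2 + R + r$ ($K{\left(r,R \right)} = -2 + \left(r + R\right) = -2 + \left(R + r\right) = -2 + R + r$)
$h - K{\left(x,321 \right)} = -104930 - \left(-2 + 321 - 188\right) = -104930 - 131 = -105061$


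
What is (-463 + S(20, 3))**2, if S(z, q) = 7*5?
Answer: 183184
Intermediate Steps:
S(z, q) = 35
(-463 + S(20, 3))**2 = (-463 + 35)**2 = (-428)**2 = 183184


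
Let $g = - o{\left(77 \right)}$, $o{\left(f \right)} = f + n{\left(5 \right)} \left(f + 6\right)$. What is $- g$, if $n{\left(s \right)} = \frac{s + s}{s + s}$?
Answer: $160$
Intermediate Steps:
$n{\left(s \right)} = 1$ ($n{\left(s \right)} = \frac{2 s}{2 s} = 2 s \frac{1}{2 s} = 1$)
$o{\left(f \right)} = 6 + 2 f$ ($o{\left(f \right)} = f + 1 \left(f + 6\right) = f + 1 \left(6 + f\right) = f + \left(6 + f\right) = 6 + 2 f$)
$g = -160$ ($g = - (6 + 2 \cdot 77) = - (6 + 154) = \left(-1\right) 160 = -160$)
$- g = \left(-1\right) \left(-160\right) = 160$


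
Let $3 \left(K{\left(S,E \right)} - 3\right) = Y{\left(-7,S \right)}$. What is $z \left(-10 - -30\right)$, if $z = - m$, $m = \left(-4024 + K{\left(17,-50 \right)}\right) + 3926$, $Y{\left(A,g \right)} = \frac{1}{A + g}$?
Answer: $\frac{5698}{3} \approx 1899.3$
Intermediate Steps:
$K{\left(S,E \right)} = 3 + \frac{1}{3 \left(-7 + S\right)}$
$m = - \frac{2849}{30}$ ($m = \left(-4024 + \frac{-62 + 9 \cdot 17}{3 \left(-7 + 17\right)}\right) + 3926 = \left(-4024 + \frac{-62 + 153}{3 \cdot 10}\right) + 3926 = \left(-4024 + \frac{1}{3} \cdot \frac{1}{10} \cdot 91\right) + 3926 = \left(-4024 + \frac{91}{30}\right) + 3926 = - \frac{120629}{30} + 3926 = - \frac{2849}{30} \approx -94.967$)
$z = \frac{2849}{30}$ ($z = \left(-1\right) \left(- \frac{2849}{30}\right) = \frac{2849}{30} \approx 94.967$)
$z \left(-10 - -30\right) = \frac{2849 \left(-10 - -30\right)}{30} = \frac{2849 \left(-10 + 30\right)}{30} = \frac{2849}{30} \cdot 20 = \frac{5698}{3}$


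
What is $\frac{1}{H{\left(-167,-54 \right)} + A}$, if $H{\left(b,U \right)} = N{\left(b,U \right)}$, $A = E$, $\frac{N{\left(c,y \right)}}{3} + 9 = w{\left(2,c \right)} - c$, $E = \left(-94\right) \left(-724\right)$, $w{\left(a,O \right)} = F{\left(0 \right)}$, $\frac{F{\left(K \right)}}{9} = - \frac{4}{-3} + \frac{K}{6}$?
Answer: $\frac{1}{68566} \approx 1.4584 \cdot 10^{-5}$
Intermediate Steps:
$F{\left(K \right)} = 12 + \frac{3 K}{2}$ ($F{\left(K \right)} = 9 \left(- \frac{4}{-3} + \frac{K}{6}\right) = 9 \left(\left(-4\right) \left(- \frac{1}{3}\right) + K \frac{1}{6}\right) = 9 \left(\frac{4}{3} + \frac{K}{6}\right) = 12 + \frac{3 K}{2}$)
$w{\left(a,O \right)} = 12$ ($w{\left(a,O \right)} = 12 + \frac{3}{2} \cdot 0 = 12 + 0 = 12$)
$E = 68056$
$N{\left(c,y \right)} = 9 - 3 c$ ($N{\left(c,y \right)} = -27 + 3 \left(12 - c\right) = -27 - \left(-36 + 3 c\right) = 9 - 3 c$)
$A = 68056$
$H{\left(b,U \right)} = 9 - 3 b$
$\frac{1}{H{\left(-167,-54 \right)} + A} = \frac{1}{\left(9 - -501\right) + 68056} = \frac{1}{\left(9 + 501\right) + 68056} = \frac{1}{510 + 68056} = \frac{1}{68566}$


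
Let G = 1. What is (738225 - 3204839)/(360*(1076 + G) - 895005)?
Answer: 2466614/507285 ≈ 4.8624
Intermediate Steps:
(738225 - 3204839)/(360*(1076 + G) - 895005) = (738225 - 3204839)/(360*(1076 + 1) - 895005) = -2466614/(360*1077 - 895005) = -2466614/(387720 - 895005) = -2466614/(-507285) = -2466614*(-1/507285) = 2466614/507285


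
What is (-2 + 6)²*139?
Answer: 2224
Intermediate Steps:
(-2 + 6)²*139 = 4²*139 = 16*139 = 2224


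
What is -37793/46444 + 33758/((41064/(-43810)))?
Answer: -8586168434359/238397052 ≈ -36016.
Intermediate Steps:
-37793/46444 + 33758/((41064/(-43810))) = -37793*1/46444 + 33758/((41064*(-1/43810))) = -37793/46444 + 33758/(-20532/21905) = -37793/46444 + 33758*(-21905/20532) = -37793/46444 - 369734495/10266 = -8586168434359/238397052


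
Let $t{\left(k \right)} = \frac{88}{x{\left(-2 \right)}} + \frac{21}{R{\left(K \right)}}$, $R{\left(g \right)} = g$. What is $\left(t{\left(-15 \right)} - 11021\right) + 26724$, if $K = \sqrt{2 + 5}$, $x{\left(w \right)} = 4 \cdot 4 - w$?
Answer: $\frac{141371}{9} + 3 \sqrt{7} \approx 15716.0$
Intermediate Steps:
$x{\left(w \right)} = 16 - w$
$K = \sqrt{7} \approx 2.6458$
$t{\left(k \right)} = \frac{44}{9} + 3 \sqrt{7}$ ($t{\left(k \right)} = \frac{88}{16 - -2} + \frac{21}{\sqrt{7}} = \frac{88}{16 + 2} + 21 \frac{\sqrt{7}}{7} = \frac{88}{18} + 3 \sqrt{7} = 88 \cdot \frac{1}{18} + 3 \sqrt{7} = \frac{44}{9} + 3 \sqrt{7}$)
$\left(t{\left(-15 \right)} - 11021\right) + 26724 = \left(\left(\frac{44}{9} + 3 \sqrt{7}\right) - 11021\right) + 26724 = \left(- \frac{99145}{9} + 3 \sqrt{7}\right) + 26724 = \frac{141371}{9} + 3 \sqrt{7}$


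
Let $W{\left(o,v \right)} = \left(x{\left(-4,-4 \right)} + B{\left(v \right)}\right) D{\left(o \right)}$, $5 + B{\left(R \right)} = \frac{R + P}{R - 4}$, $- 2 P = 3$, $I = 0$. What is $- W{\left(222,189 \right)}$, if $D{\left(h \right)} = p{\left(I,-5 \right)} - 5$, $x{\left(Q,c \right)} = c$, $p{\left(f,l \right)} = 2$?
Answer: $- \frac{1773}{74} \approx -23.959$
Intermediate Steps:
$P = - \frac{3}{2}$ ($P = \left(- \frac{1}{2}\right) 3 = - \frac{3}{2} \approx -1.5$)
$D{\left(h \right)} = -3$ ($D{\left(h \right)} = 2 - 5 = -3$)
$B{\left(R \right)} = -5 + \frac{- \frac{3}{2} + R}{-4 + R}$ ($B{\left(R \right)} = -5 + \frac{R - \frac{3}{2}}{R - 4} = -5 + \frac{- \frac{3}{2} + R}{-4 + R}$)
$W{\left(o,v \right)} = 12 - \frac{3 \left(37 - 8 v\right)}{2 \left(-4 + v\right)}$ ($W{\left(o,v \right)} = \left(-4 + \frac{37 - 8 v}{2 \left(-4 + v\right)}\right) \left(-3\right) = 12 - \frac{3 \left(37 - 8 v\right)}{2 \left(-4 + v\right)}$)
$- W{\left(222,189 \right)} = - \frac{3 \left(-69 + 16 \cdot 189\right)}{2 \left(-4 + 189\right)} = - \frac{3 \left(-69 + 3024\right)}{2 \cdot 185} = - \frac{3 \cdot 2955}{2 \cdot 185} = \left(-1\right) \frac{1773}{74} = - \frac{1773}{74}$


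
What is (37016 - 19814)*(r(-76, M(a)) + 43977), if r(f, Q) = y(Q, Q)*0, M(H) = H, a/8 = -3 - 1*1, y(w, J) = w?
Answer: 756492354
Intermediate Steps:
a = -32 (a = 8*(-3 - 1*1) = 8*(-3 - 1) = 8*(-4) = -32)
r(f, Q) = 0 (r(f, Q) = Q*0 = 0)
(37016 - 19814)*(r(-76, M(a)) + 43977) = (37016 - 19814)*(0 + 43977) = 17202*43977 = 756492354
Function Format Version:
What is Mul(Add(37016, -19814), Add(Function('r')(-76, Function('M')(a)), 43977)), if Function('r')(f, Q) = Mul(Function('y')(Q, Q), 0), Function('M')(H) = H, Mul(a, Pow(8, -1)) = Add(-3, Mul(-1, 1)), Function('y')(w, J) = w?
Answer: 756492354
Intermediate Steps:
a = -32 (a = Mul(8, Add(-3, Mul(-1, 1))) = Mul(8, Add(-3, -1)) = Mul(8, -4) = -32)
Function('r')(f, Q) = 0 (Function('r')(f, Q) = Mul(Q, 0) = 0)
Mul(Add(37016, -19814), Add(Function('r')(-76, Function('M')(a)), 43977)) = Mul(Add(37016, -19814), Add(0, 43977)) = Mul(17202, 43977) = 756492354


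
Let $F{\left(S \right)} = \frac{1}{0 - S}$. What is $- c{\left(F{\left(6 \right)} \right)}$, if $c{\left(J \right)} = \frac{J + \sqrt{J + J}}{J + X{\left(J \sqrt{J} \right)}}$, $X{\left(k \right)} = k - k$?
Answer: $-1 + 2 i \sqrt{3} \approx -1.0 + 3.4641 i$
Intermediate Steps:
$F{\left(S \right)} = - \frac{1}{S}$ ($F{\left(S \right)} = \frac{1}{\left(-1\right) S} = - \frac{1}{S}$)
$X{\left(k \right)} = 0$
$c{\left(J \right)} = \frac{J + \sqrt{2} \sqrt{J}}{J}$ ($c{\left(J \right)} = \frac{J + \sqrt{J + J}}{J + 0} = \frac{J + \sqrt{2 J}}{J} = \frac{J + \sqrt{2} \sqrt{J}}{J}$)
$- c{\left(F{\left(6 \right)} \right)} = - (1 + \frac{\sqrt{2}}{\frac{1}{6} i \sqrt{6}}) = - (1 + \sqrt{2} \left(- i \sqrt{6}\right)) = - (1 - 2 i \sqrt{3}) = -1 + 2 i \sqrt{3}$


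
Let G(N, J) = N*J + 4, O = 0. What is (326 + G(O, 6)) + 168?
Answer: 498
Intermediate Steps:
G(N, J) = 4 + J*N (G(N, J) = J*N + 4 = 4 + J*N)
(326 + G(O, 6)) + 168 = (326 + (4 + 6*0)) + 168 = (326 + (4 + 0)) + 168 = (326 + 4) + 168 = 330 + 168 = 498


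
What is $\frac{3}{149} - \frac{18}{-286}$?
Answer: $\frac{1770}{21307} \approx 0.083071$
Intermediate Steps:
$\frac{3}{149} - \frac{18}{-286} = 3 \cdot \frac{1}{149} - - \frac{9}{143} = \frac{3}{149} + \frac{9}{143} = \frac{1770}{21307}$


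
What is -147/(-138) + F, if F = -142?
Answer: -6483/46 ≈ -140.93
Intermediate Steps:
-147/(-138) + F = -147/(-138) - 142 = -1/138*(-147) - 142 = 49/46 - 142 = -6483/46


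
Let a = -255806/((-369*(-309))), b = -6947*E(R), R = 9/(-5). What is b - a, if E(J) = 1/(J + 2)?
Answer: -3960263629/114021 ≈ -34733.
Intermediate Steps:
R = -9/5 (R = 9*(-1/5) = -9/5 ≈ -1.8000)
E(J) = 1/(2 + J)
b = -34735 (b = -6947/(2 - 9/5) = -6947/1/5 = -6947*5 = -34735)
a = -255806/114021 ≈ -2.2435
b - a = -34735 - 1*(-255806/114021) = -34735 + 255806/114021 = -3960263629/114021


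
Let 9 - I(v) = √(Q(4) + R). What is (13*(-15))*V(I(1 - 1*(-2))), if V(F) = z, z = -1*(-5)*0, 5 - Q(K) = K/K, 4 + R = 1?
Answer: 0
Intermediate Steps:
R = -3 (R = -4 + 1 = -3)
Q(K) = 4 (Q(K) = 5 - K/K = 5 - 1*1 = 5 - 1 = 4)
z = 0 (z = 5*0 = 0)
I(v) = 8 (I(v) = 9 - √(4 - 3) = 9 - √1 = 9 - 1*1 = 9 - 1 = 8)
V(F) = 0
(13*(-15))*V(I(1 - 1*(-2))) = (13*(-15))*0 = -195*0 = 0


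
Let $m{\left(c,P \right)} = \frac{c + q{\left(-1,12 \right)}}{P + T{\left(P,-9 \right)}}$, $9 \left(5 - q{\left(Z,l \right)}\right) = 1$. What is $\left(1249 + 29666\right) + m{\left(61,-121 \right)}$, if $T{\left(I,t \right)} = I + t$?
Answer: $\frac{69836392}{2259} \approx 30915.0$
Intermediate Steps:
$q{\left(Z,l \right)} = \frac{44}{9}$ ($q{\left(Z,l \right)} = 5 - \frac{1}{9} = \frac{44}{9}$)
$m{\left(c,P \right)} = \frac{\frac{44}{9} + c}{-9 + 2 P}$ ($m{\left(c,P \right)} = \frac{c + \frac{44}{9}}{P + \left(P - 9\right)} = \frac{\frac{44}{9} + c}{P + \left(-9 + P\right)} = \frac{\frac{44}{9} + c}{-9 + 2 P}$)
$\left(1249 + 29666\right) + m{\left(61,-121 \right)} = \left(1249 + 29666\right) + \frac{44 + 9 \cdot 61}{9 \left(-9 + 2 \left(-121\right)\right)} = 30915 + \frac{44 + 549}{9 \left(-9 - 242\right)} = 30915 + \frac{1}{9} \frac{1}{-251} \cdot 593 = 30915 + \frac{1}{9} \left(- \frac{1}{251}\right) 593 = 30915 - \frac{593}{2259} = \frac{69836392}{2259}$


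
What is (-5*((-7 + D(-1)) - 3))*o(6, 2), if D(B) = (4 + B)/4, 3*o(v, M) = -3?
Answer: -185/4 ≈ -46.250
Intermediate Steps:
o(v, M) = -1 (o(v, M) = (1/3)*(-3) = -1)
D(B) = 1 + B/4 (D(B) = (4 + B)*(1/4) = 1 + B/4)
(-5*((-7 + D(-1)) - 3))*o(6, 2) = -5*((-7 + (1 + (1/4)*(-1))) - 3)*(-1) = -5*((-7 + (1 - 1/4)) - 3)*(-1) = -5*((-7 + 3/4) - 3)*(-1) = -5*(-25/4 - 3)*(-1) = -5*(-37/4)*(-1) = (185/4)*(-1) = -185/4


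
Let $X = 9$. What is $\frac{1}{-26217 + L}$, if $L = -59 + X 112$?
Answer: $- \frac{1}{25268} \approx -3.9576 \cdot 10^{-5}$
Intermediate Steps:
$L = 949$ ($L = -59 + 9 \cdot 112 = -59 + 1008 = 949$)
$\frac{1}{-26217 + L} = \frac{1}{-26217 + 949} = \frac{1}{-25268} = - \frac{1}{25268}$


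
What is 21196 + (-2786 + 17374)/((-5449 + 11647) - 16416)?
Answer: 108283070/5109 ≈ 21195.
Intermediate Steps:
21196 + (-2786 + 17374)/((-5449 + 11647) - 16416) = 21196 + 14588/(6198 - 16416) = 21196 + 14588/(-10218) = 21196 + 14588*(-1/10218) = 21196 - 7294/5109 = 108283070/5109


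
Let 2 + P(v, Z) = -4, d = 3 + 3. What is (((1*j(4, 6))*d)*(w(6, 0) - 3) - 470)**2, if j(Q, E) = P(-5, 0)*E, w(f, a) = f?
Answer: 1249924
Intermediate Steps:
d = 6
P(v, Z) = -6 (P(v, Z) = -2 - 4 = -6)
j(Q, E) = -6*E
(((1*j(4, 6))*d)*(w(6, 0) - 3) - 470)**2 = (((1*(-6*6))*6)*(6 - 3) - 470)**2 = (((1*(-36))*6)*3 - 470)**2 = (-36*6*3 - 470)**2 = (-216*3 - 470)**2 = (-648 - 470)**2 = (-1118)**2 = 1249924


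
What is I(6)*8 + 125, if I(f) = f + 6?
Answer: 221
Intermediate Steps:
I(f) = 6 + f
I(6)*8 + 125 = (6 + 6)*8 + 125 = 12*8 + 125 = 96 + 125 = 221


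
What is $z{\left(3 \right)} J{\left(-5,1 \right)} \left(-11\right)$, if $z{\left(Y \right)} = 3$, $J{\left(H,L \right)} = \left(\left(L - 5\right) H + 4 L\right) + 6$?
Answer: $-990$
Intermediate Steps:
$J{\left(H,L \right)} = 6 + 4 L + H \left(-5 + L\right)$ ($J{\left(H,L \right)} = \left(\left(-5 + L\right) H + 4 L\right) + 6 = \left(H \left(-5 + L\right) + 4 L\right) + 6 = \left(4 L + H \left(-5 + L\right)\right) + 6 = 6 + 4 L + H \left(-5 + L\right)$)
$z{\left(3 \right)} J{\left(-5,1 \right)} \left(-11\right) = 3 \left(6 - -25 + 4 \cdot 1 - 5\right) \left(-11\right) = 3 \left(6 + 25 + 4 - 5\right) \left(-11\right) = 3 \cdot 30 \left(-11\right) = 90 \left(-11\right) = -990$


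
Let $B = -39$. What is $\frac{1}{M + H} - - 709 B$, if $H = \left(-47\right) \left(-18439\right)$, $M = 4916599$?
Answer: $- \frac{159912148031}{5783232} \approx -27651.0$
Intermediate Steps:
$H = 866633$
$\frac{1}{M + H} - - 709 B = \frac{1}{4916599 + 866633} - \left(-709\right) \left(-39\right) = \frac{1}{5783232} - 27651 = - \frac{159912148031}{5783232}$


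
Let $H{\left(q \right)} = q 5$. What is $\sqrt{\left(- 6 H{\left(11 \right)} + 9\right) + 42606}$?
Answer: $\sqrt{42285} \approx 205.63$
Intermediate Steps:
$H{\left(q \right)} = 5 q$
$\sqrt{\left(- 6 H{\left(11 \right)} + 9\right) + 42606} = \sqrt{\left(- 6 \cdot 5 \cdot 11 + 9\right) + 42606} = \sqrt{\left(\left(-6\right) 55 + 9\right) + 42606} = \sqrt{\left(-330 + 9\right) + 42606} = \sqrt{-321 + 42606} = \sqrt{42285}$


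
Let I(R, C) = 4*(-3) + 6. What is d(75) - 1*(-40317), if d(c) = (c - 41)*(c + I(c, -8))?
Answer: 42663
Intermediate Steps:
I(R, C) = -6 (I(R, C) = -12 + 6 = -6)
d(c) = (-41 + c)*(-6 + c) (d(c) = (c - 41)*(c - 6) = (-41 + c)*(-6 + c))
d(75) - 1*(-40317) = (246 + 75**2 - 47*75) - 1*(-40317) = (246 + 5625 - 3525) + 40317 = 2346 + 40317 = 42663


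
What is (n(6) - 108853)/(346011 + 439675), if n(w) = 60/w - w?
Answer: -108849/785686 ≈ -0.13854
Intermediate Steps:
n(w) = -w + 60/w
(n(6) - 108853)/(346011 + 439675) = ((-1*6 + 60/6) - 108853)/(346011 + 439675) = ((-6 + 60*(⅙)) - 108853)/785686 = ((-6 + 10) - 108853)*(1/785686) = (4 - 108853)*(1/785686) = -108849*1/785686 = -108849/785686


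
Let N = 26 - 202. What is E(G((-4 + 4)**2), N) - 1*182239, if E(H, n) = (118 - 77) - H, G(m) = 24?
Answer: -182222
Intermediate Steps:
N = -176
E(H, n) = 41 - H
E(G((-4 + 4)**2), N) - 1*182239 = (41 - 1*24) - 1*182239 = (41 - 24) - 182239 = 17 - 182239 = -182222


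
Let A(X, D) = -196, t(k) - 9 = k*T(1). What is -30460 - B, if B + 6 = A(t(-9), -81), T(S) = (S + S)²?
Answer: -30258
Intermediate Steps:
T(S) = 4*S² (T(S) = (2*S)² = 4*S²)
t(k) = 9 + 4*k (t(k) = 9 + k*(4*1²) = 9 + k*(4*1) = 9 + k*4 = 9 + 4*k)
B = -202 (B = -6 - 196 = -202)
-30460 - B = -30460 - 1*(-202) = -30460 + 202 = -30258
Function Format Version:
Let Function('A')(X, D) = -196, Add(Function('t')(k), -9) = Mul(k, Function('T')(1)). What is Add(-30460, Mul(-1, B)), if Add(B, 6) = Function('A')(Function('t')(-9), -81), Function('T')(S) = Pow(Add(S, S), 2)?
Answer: -30258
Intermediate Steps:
Function('T')(S) = Mul(4, Pow(S, 2)) (Function('T')(S) = Pow(Mul(2, S), 2) = Mul(4, Pow(S, 2)))
Function('t')(k) = Add(9, Mul(4, k)) (Function('t')(k) = Add(9, Mul(k, Mul(4, Pow(1, 2)))) = Add(9, Mul(k, Mul(4, 1))) = Add(9, Mul(k, 4)) = Add(9, Mul(4, k)))
B = -202 (B = Add(-6, -196) = -202)
Add(-30460, Mul(-1, B)) = Add(-30460, Mul(-1, -202)) = Add(-30460, 202) = -30258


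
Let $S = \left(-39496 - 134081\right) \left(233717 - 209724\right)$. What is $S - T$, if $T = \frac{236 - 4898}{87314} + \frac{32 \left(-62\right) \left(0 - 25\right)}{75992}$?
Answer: $- \frac{1727064306061934354}{414697843} \approx -4.1646 \cdot 10^{9}$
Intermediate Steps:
$T = \frac{248531231}{414697843}$ ($T = \left(236 - 4898\right) \frac{1}{87314} + - 1984 \left(0 - 25\right) \frac{1}{75992} = \left(-4662\right) \frac{1}{87314} + \left(-1984\right) \left(-25\right) \frac{1}{75992} = - \frac{2331}{43657} + 49600 \cdot \frac{1}{75992} = - \frac{2331}{43657} + \frac{6200}{9499} = \frac{248531231}{414697843} \approx 0.59931$)
$S = -4164632961$ ($S = \left(-173577\right) 23993 = -4164632961$)
$S - T = -4164632961 - \frac{248531231}{414697843} = - \frac{1727064306061934354}{414697843}$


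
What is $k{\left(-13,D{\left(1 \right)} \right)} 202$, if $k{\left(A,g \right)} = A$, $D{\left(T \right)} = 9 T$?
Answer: $-2626$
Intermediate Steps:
$k{\left(-13,D{\left(1 \right)} \right)} 202 = \left(-13\right) 202 = -2626$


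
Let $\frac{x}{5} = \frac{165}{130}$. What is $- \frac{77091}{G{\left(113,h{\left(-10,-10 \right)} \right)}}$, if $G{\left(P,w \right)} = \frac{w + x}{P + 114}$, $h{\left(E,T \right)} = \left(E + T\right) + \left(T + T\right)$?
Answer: $\frac{64998726}{125} \approx 5.1999 \cdot 10^{5}$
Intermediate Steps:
$x = \frac{165}{26}$ ($x = 5 \cdot \frac{165}{130} = 5 \cdot 165 \cdot \frac{1}{130} = 5 \cdot \frac{33}{26} = \frac{165}{26} \approx 6.3462$)
$h{\left(E,T \right)} = E + 3 T$ ($h{\left(E,T \right)} = \left(E + T\right) + 2 T = E + 3 T$)
$G{\left(P,w \right)} = \frac{\frac{165}{26} + w}{114 + P}$ ($G{\left(P,w \right)} = \frac{w + \frac{165}{26}}{P + 114} = \frac{\frac{165}{26} + w}{114 + P}$)
$- \frac{77091}{G{\left(113,h{\left(-10,-10 \right)} \right)}} = - \frac{77091}{\frac{1}{114 + 113} \left(\frac{165}{26} + \left(-10 + 3 \left(-10\right)\right)\right)} = - \frac{77091}{\frac{1}{227} \left(\frac{165}{26} - 40\right)} = - \frac{77091}{\frac{1}{227} \left(- \frac{875}{26}\right)} = - \frac{77091}{- \frac{875}{5902}} = \left(-77091\right) \left(- \frac{5902}{875}\right) = \frac{64998726}{125}$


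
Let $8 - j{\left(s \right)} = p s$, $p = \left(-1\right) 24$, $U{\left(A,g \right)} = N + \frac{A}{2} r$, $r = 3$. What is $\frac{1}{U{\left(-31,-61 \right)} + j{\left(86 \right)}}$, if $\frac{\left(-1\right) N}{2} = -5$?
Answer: $\frac{2}{4071} \approx 0.00049128$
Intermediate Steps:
$N = 10$ ($N = \left(-2\right) \left(-5\right) = 10$)
$U{\left(A,g \right)} = 10 + \frac{3 A}{2}$ ($U{\left(A,g \right)} = 10 + \frac{A}{2} \cdot 3 = 10 + \frac{3 A}{2}$)
$p = -24$
$j{\left(s \right)} = 8 + 24 s$ ($j{\left(s \right)} = 8 - - 24 s = 8 + 24 s$)
$\frac{1}{U{\left(-31,-61 \right)} + j{\left(86 \right)}} = \frac{1}{\left(10 + \frac{3}{2} \left(-31\right)\right) + \left(8 + 24 \cdot 86\right)} = \frac{1}{\left(10 - \frac{93}{2}\right) + \left(8 + 2064\right)} = \frac{1}{- \frac{73}{2} + 2072} = \frac{1}{\frac{4071}{2}} = \frac{2}{4071}$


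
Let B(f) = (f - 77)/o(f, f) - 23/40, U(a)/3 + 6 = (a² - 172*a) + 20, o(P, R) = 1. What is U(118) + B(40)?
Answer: -764463/40 ≈ -19112.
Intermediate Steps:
U(a) = 42 - 516*a + 3*a² (U(a) = -18 + 3*((a² - 172*a) + 20) = -18 + 3*(20 + a² - 172*a) = -18 + (60 - 516*a + 3*a²) = 42 - 516*a + 3*a²)
B(f) = -3103/40 + f (B(f) = (f - 77)/1 - 23/40 = (-77 + f)*1 - 23*1/40 = (-77 + f) - 23/40 = -3103/40 + f)
U(118) + B(40) = (42 - 516*118 + 3*118²) + (-3103/40 + 40) = (42 - 60888 + 3*13924) - 1503/40 = (42 - 60888 + 41772) - 1503/40 = -19074 - 1503/40 = -764463/40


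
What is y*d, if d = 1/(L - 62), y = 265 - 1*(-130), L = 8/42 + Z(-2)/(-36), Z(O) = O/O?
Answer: -99540/15583 ≈ -6.3877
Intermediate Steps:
Z(O) = 1
L = 41/252 (L = 8/42 + 1/(-36) = 8*(1/42) + 1*(-1/36) = 4/21 - 1/36 = 41/252 ≈ 0.16270)
y = 395 (y = 265 + 130 = 395)
d = -252/15583 (d = 1/(41/252 - 62) = 1/(-15583/252) = -252/15583 ≈ -0.016171)
y*d = 395*(-252/15583) = -99540/15583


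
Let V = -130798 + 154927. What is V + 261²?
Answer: 92250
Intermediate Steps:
V = 24129
V + 261² = 24129 + 261² = 24129 + 68121 = 92250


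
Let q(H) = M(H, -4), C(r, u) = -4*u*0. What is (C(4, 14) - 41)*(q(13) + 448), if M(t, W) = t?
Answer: -18901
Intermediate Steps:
C(r, u) = 0
q(H) = H
(C(4, 14) - 41)*(q(13) + 448) = (0 - 41)*(13 + 448) = -41*461 = -18901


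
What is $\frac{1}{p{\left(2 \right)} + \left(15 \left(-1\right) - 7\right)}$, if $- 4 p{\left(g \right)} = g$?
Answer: $- \frac{2}{45} \approx -0.044444$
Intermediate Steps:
$p{\left(g \right)} = - \frac{g}{4}$
$\frac{1}{p{\left(2 \right)} + \left(15 \left(-1\right) - 7\right)} = \frac{1}{\left(- \frac{1}{4}\right) 2 + \left(15 \left(-1\right) - 7\right)} = \frac{1}{- \frac{1}{2} - 22} = \frac{1}{- \frac{45}{2}} = - \frac{2}{45}$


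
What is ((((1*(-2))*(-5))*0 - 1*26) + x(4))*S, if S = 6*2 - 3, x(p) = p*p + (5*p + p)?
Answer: 126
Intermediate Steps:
x(p) = p² + 6*p
S = 9 (S = 12 - 3 = 9)
((((1*(-2))*(-5))*0 - 1*26) + x(4))*S = ((((1*(-2))*(-5))*0 - 1*26) + 4*(6 + 4))*9 = ((-2*(-5)*0 - 26) + 4*10)*9 = ((10*0 - 26) + 40)*9 = ((0 - 26) + 40)*9 = (-26 + 40)*9 = 14*9 = 126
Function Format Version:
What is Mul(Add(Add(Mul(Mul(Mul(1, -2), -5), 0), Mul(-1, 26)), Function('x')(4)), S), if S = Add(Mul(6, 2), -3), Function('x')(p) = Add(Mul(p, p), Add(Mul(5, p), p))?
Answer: 126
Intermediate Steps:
Function('x')(p) = Add(Pow(p, 2), Mul(6, p))
S = 9 (S = Add(12, -3) = 9)
Mul(Add(Add(Mul(Mul(Mul(1, -2), -5), 0), Mul(-1, 26)), Function('x')(4)), S) = Mul(Add(Add(Mul(Mul(Mul(1, -2), -5), 0), Mul(-1, 26)), Mul(4, Add(6, 4))), 9) = Mul(Add(Add(Mul(Mul(-2, -5), 0), -26), Mul(4, 10)), 9) = Mul(Add(Add(Mul(10, 0), -26), 40), 9) = Mul(Add(Add(0, -26), 40), 9) = Mul(Add(-26, 40), 9) = Mul(14, 9) = 126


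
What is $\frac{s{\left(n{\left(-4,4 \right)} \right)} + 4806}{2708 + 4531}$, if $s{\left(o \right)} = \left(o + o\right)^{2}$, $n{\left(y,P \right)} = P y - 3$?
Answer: $\frac{6250}{7239} \approx 0.86338$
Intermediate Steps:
$n{\left(y,P \right)} = -3 + P y$
$s{\left(o \right)} = 4 o^{2}$ ($s{\left(o \right)} = \left(2 o\right)^{2} = 4 o^{2}$)
$\frac{s{\left(n{\left(-4,4 \right)} \right)} + 4806}{2708 + 4531} = \frac{4 \left(-3 + 4 \left(-4\right)\right)^{2} + 4806}{2708 + 4531} = \frac{4 \left(-3 - 16\right)^{2} + 4806}{7239} = \left(4 \left(-19\right)^{2} + 4806\right) \frac{1}{7239} = \left(4 \cdot 361 + 4806\right) \frac{1}{7239} = \left(1444 + 4806\right) \frac{1}{7239} = 6250 \cdot \frac{1}{7239} = \frac{6250}{7239}$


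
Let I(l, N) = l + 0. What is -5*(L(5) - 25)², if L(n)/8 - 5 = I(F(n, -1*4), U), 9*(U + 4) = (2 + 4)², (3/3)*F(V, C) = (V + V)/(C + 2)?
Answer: -3125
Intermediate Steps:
F(V, C) = 2*V/(2 + C) (F(V, C) = (V + V)/(C + 2) = (2*V)/(2 + C) = 2*V/(2 + C))
U = 0 (U = -4 + (2 + 4)²/9 = -4 + (⅑)*6² = -4 + (⅑)*36 = -4 + 4 = 0)
I(l, N) = l
L(n) = 40 - 8*n (L(n) = 40 + 8*(2*n/(2 - 1*4)) = 40 + 8*(2*n/(2 - 4)) = 40 + 8*(2*n/(-2)) = 40 + 8*(2*n*(-½)) = 40 + 8*(-n) = 40 - 8*n)
-5*(L(5) - 25)² = -5*((40 - 8*5) - 25)² = -5*((40 - 40) - 25)² = -5*(0 - 25)² = -5*(-25)² = -5*625 = -3125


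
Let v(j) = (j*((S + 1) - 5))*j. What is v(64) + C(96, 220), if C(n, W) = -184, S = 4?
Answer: -184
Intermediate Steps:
v(j) = 0 (v(j) = (j*((4 + 1) - 5))*j = (j*(5 - 5))*j = (j*0)*j = 0*j = 0)
v(64) + C(96, 220) = 0 - 184 = -184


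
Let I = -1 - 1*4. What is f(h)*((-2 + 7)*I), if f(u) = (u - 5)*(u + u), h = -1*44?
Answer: -107800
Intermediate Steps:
I = -5 (I = -1 - 4 = -5)
h = -44
f(u) = 2*u*(-5 + u) (f(u) = (-5 + u)*(2*u) = 2*u*(-5 + u))
f(h)*((-2 + 7)*I) = (2*(-44)*(-5 - 44))*((-2 + 7)*(-5)) = (2*(-44)*(-49))*(5*(-5)) = 4312*(-25) = -107800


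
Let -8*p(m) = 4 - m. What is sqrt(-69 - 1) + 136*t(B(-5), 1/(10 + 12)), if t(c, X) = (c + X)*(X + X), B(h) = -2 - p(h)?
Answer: -1241/121 + I*sqrt(70) ≈ -10.256 + 8.3666*I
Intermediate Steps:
p(m) = -1/2 + m/8 (p(m) = -(4 - m)/8 = -1/2 + m/8)
B(h) = -3/2 - h/8 (B(h) = -2 - (-1/2 + h/8) = -2 + (1/2 - h/8) = -3/2 - h/8)
t(c, X) = 2*X*(X + c) (t(c, X) = (X + c)*(2*X) = 2*X*(X + c))
sqrt(-69 - 1) + 136*t(B(-5), 1/(10 + 12)) = sqrt(-69 - 1) + 136*(2*(1/(10 + 12) + (-3/2 - 1/8*(-5)))/(10 + 12)) = sqrt(-70) + 136*(2*(1/22 + (-3/2 + 5/8))/22) = I*sqrt(70) + 136*(2*(1/22)*(1/22 - 7/8)) = I*sqrt(70) + 136*(2*(1/22)*(-73/88)) = I*sqrt(70) + 136*(-73/968) = I*sqrt(70) - 1241/121 = -1241/121 + I*sqrt(70)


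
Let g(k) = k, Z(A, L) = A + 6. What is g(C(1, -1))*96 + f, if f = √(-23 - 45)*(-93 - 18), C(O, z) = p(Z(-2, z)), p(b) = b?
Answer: 384 - 222*I*√17 ≈ 384.0 - 915.33*I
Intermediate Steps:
Z(A, L) = 6 + A
C(O, z) = 4 (C(O, z) = 6 - 2 = 4)
f = -222*I*√17 (f = √(-68)*(-111) = (2*I*√17)*(-111) = -222*I*√17 ≈ -915.33*I)
g(C(1, -1))*96 + f = 4*96 - 222*I*√17 = 384 - 222*I*√17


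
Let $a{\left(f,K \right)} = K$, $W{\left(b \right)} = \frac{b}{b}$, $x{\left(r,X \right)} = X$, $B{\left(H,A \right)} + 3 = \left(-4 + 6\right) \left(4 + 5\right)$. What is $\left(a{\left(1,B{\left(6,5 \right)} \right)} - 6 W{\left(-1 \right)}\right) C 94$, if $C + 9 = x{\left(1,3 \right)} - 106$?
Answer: $-94752$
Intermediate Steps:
$B{\left(H,A \right)} = 15$ ($B{\left(H,A \right)} = -3 + \left(-4 + 6\right) \left(4 + 5\right) = -3 + 2 \cdot 9 = -3 + 18 = 15$)
$W{\left(b \right)} = 1$
$C = -112$ ($C = -9 + \left(3 - 106\right) = -9 - 103 = -112$)
$\left(a{\left(1,B{\left(6,5 \right)} \right)} - 6 W{\left(-1 \right)}\right) C 94 = \left(15 - 6\right) \left(-112\right) 94 = 9 \left(-112\right) 94 = \left(-1008\right) 94 = -94752$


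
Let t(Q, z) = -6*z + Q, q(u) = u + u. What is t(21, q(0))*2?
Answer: 42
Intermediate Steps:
q(u) = 2*u
t(Q, z) = Q - 6*z
t(21, q(0))*2 = (21 - 12*0)*2 = (21 - 6*0)*2 = (21 + 0)*2 = 21*2 = 42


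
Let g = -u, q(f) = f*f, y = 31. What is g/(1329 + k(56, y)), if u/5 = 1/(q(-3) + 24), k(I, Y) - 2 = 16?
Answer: -5/44451 ≈ -0.00011248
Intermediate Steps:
q(f) = f²
k(I, Y) = 18 (k(I, Y) = 2 + 16 = 18)
u = 5/33 (u = 5/((-3)² + 24) = 5/(9 + 24) = 5/33 ≈ 0.15152)
g = -5/33 (g = -1*5/33 = -5/33 ≈ -0.15152)
g/(1329 + k(56, y)) = -5/33/(1329 + 18) = -5/33/1347 = (1/1347)*(-5/33) = -5/44451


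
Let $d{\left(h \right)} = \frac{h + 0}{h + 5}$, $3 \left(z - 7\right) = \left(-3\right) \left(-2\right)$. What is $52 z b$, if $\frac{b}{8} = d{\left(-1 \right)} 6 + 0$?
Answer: $-5616$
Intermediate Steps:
$z = 9$ ($z = 7 + \frac{\left(-3\right) \left(-2\right)}{3} = 7 + \frac{1}{3} \cdot 6 = 7 + 2 = 9$)
$d{\left(h \right)} = \frac{h}{5 + h}$
$b = -12$ ($b = 8 \left(- \frac{1}{5 - 1} \cdot 6 + 0\right) = 8 \left(- \frac{1}{4} \cdot 6 + 0\right) = 8 \left(\left(-1\right) \frac{1}{4} \cdot 6 + 0\right) = 8 \left(\left(- \frac{1}{4}\right) 6 + 0\right) = 8 \left(- \frac{3}{2} + 0\right) = 8 \left(- \frac{3}{2}\right) = -12$)
$52 z b = 52 \cdot 9 \left(-12\right) = 468 \left(-12\right) = -5616$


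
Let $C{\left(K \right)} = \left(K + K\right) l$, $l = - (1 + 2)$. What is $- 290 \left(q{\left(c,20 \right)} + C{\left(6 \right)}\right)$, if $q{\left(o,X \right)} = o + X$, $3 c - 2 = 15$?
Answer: $\frac{8990}{3} \approx 2996.7$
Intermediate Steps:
$c = \frac{17}{3}$ ($c = \frac{2}{3} + \frac{1}{3} \cdot 15 = \frac{2}{3} + 5 = \frac{17}{3} \approx 5.6667$)
$l = -3$ ($l = \left(-1\right) 3 = -3$)
$q{\left(o,X \right)} = X + o$
$C{\left(K \right)} = - 6 K$ ($C{\left(K \right)} = \left(K + K\right) \left(-3\right) = 2 K \left(-3\right) = - 6 K$)
$- 290 \left(q{\left(c,20 \right)} + C{\left(6 \right)}\right) = - 290 \left(\left(20 + \frac{17}{3}\right) - 36\right) = - 290 \left(\frac{77}{3} - 36\right) = \left(-290\right) \left(- \frac{31}{3}\right) = \frac{8990}{3}$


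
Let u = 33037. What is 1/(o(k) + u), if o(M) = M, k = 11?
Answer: 1/33048 ≈ 3.0259e-5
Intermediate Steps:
1/(o(k) + u) = 1/(11 + 33037) = 1/33048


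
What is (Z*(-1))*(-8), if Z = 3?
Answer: 24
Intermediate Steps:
(Z*(-1))*(-8) = (3*(-1))*(-8) = -3*(-8) = 24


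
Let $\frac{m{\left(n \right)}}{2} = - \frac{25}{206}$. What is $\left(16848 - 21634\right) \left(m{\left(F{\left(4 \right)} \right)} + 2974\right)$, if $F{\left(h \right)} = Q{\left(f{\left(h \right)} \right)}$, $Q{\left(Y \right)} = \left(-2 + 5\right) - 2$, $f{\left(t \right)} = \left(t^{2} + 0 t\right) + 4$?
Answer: $- \frac{1465937442}{103} \approx -1.4232 \cdot 10^{7}$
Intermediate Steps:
$f{\left(t \right)} = 4 + t^{2}$ ($f{\left(t \right)} = \left(t^{2} + 0\right) + 4 = t^{2} + 4 = 4 + t^{2}$)
$Q{\left(Y \right)} = 1$ ($Q{\left(Y \right)} = 3 - 2 = 1$)
$F{\left(h \right)} = 1$
$m{\left(n \right)} = - \frac{25}{103}$ ($m{\left(n \right)} = 2 \left(- \frac{25}{206}\right) = - \frac{25}{103}$)
$\left(16848 - 21634\right) \left(m{\left(F{\left(4 \right)} \right)} + 2974\right) = \left(16848 - 21634\right) \left(- \frac{25}{103} + 2974\right) = \left(-4786\right) \frac{306297}{103} = - \frac{1465937442}{103}$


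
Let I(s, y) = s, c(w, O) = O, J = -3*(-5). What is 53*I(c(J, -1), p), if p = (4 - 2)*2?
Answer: -53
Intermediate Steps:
J = 15
p = 4 (p = 2*2 = 4)
53*I(c(J, -1), p) = 53*(-1) = -53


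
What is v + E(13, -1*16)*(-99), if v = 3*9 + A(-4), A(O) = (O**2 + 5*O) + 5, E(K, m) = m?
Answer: 1612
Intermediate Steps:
A(O) = 5 + O**2 + 5*O
v = 28 (v = 3*9 + (5 + (-4)**2 + 5*(-4)) = 27 + (5 + 16 - 20) = 27 + 1 = 28)
v + E(13, -1*16)*(-99) = 28 - 1*16*(-99) = 28 - 16*(-99) = 28 + 1584 = 1612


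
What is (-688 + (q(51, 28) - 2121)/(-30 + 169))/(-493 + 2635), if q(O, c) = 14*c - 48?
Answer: -97409/297738 ≈ -0.32716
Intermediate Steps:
q(O, c) = -48 + 14*c
(-688 + (q(51, 28) - 2121)/(-30 + 169))/(-493 + 2635) = (-688 + ((-48 + 14*28) - 2121)/(-30 + 169))/(-493 + 2635) = (-688 + ((-48 + 392) - 2121)/139)/2142 = (-688 + (344 - 2121)*(1/139))*(1/2142) = (-688 - 1777*1/139)*(1/2142) = (-688 - 1777/139)*(1/2142) = -97409/139*1/2142 = -97409/297738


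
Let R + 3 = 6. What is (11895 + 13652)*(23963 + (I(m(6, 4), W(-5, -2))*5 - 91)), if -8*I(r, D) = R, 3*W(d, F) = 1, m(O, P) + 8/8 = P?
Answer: 4878480667/8 ≈ 6.0981e+8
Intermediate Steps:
R = 3 (R = -3 + 6 = 3)
m(O, P) = -1 + P
W(d, F) = 1/3 (W(d, F) = (1/3)*1 = 1/3)
I(r, D) = -3/8 (I(r, D) = -1/8*3 = -3/8)
(11895 + 13652)*(23963 + (I(m(6, 4), W(-5, -2))*5 - 91)) = (11895 + 13652)*(23963 + (-3/8*5 - 91)) = 25547*(23963 + (-15/8 - 91)) = 25547*(23963 - 743/8) = 25547*(190961/8) = 4878480667/8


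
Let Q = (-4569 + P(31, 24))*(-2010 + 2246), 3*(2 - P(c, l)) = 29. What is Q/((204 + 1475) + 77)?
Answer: -810070/1317 ≈ -615.09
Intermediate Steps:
P(c, l) = -23/3 (P(c, l) = 2 - ⅓*29 = 2 - 29/3 = -23/3)
Q = -3240280/3 (Q = (-4569 - 23/3)*(-2010 + 2246) = -13730/3*236 = -3240280/3 ≈ -1.0801e+6)
Q/((204 + 1475) + 77) = -3240280/(3*((204 + 1475) + 77)) = -3240280/(3*(1679 + 77)) = -3240280/3/1756 = -3240280/3*1/1756 = -810070/1317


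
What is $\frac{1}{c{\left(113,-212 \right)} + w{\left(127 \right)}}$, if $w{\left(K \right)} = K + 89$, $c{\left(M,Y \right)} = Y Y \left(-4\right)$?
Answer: $- \frac{1}{179560} \approx -5.5692 \cdot 10^{-6}$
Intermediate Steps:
$c{\left(M,Y \right)} = - 4 Y^{2}$ ($c{\left(M,Y \right)} = Y^{2} \left(-4\right) = - 4 Y^{2}$)
$w{\left(K \right)} = 89 + K$
$\frac{1}{c{\left(113,-212 \right)} + w{\left(127 \right)}} = \frac{1}{- 4 \left(-212\right)^{2} + \left(89 + 127\right)} = \frac{1}{\left(-4\right) 44944 + 216} = \frac{1}{-179776 + 216} = \frac{1}{-179560} = - \frac{1}{179560}$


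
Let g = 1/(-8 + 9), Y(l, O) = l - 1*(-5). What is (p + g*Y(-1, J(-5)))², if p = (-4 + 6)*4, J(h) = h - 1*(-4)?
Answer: 144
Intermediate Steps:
J(h) = 4 + h (J(h) = h + 4 = 4 + h)
p = 8 (p = 2*4 = 8)
Y(l, O) = 5 + l (Y(l, O) = l + 5 = 5 + l)
g = 1 (g = 1/1 = 1)
(p + g*Y(-1, J(-5)))² = (8 + 1*(5 - 1))² = (8 + 1*4)² = (8 + 4)² = 12² = 144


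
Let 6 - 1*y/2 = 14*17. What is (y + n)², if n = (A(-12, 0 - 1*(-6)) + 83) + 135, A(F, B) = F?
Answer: 66564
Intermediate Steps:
n = 206 (n = (-12 + 83) + 135 = 71 + 135 = 206)
y = -464 (y = 12 - 28*17 = 12 - 2*238 = 12 - 476 = -464)
(y + n)² = (-464 + 206)² = (-258)² = 66564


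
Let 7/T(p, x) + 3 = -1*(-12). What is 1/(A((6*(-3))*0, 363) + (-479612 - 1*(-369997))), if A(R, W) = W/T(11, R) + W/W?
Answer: -7/764031 ≈ -9.1619e-6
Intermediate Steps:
T(p, x) = 7/9 (T(p, x) = 7/(-3 - 1*(-12)) = 7/(-3 + 12) = 7/9)
A(R, W) = 1 + 9*W/7 (A(R, W) = W/(7/9) + W/W = W*(9/7) + 1 = 9*W/7 + 1 = 1 + 9*W/7)
1/(A((6*(-3))*0, 363) + (-479612 - 1*(-369997))) = 1/((1 + (9/7)*363) + (-479612 - 1*(-369997))) = 1/((1 + 3267/7) + (-479612 + 369997)) = 1/(3274/7 - 109615) = 1/(-764031/7) = -7/764031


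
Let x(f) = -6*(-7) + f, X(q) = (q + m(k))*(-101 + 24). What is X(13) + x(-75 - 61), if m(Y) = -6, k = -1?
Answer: -633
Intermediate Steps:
X(q) = 462 - 77*q (X(q) = (q - 6)*(-101 + 24) = (-6 + q)*(-77) = 462 - 77*q)
x(f) = 42 + f
X(13) + x(-75 - 61) = (462 - 77*13) + (42 + (-75 - 61)) = (462 - 1001) + (42 - 136) = -539 - 94 = -633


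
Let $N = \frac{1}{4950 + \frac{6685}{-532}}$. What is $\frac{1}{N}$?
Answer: $\frac{375245}{76} \approx 4937.4$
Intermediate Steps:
$N = \frac{76}{375245}$ ($N = \frac{1}{4950 + 6685 \left(- \frac{1}{532}\right)} = \frac{1}{4950 - \frac{955}{76}} = \frac{1}{\frac{375245}{76}} = \frac{76}{375245} \approx 0.00020253$)
$\frac{1}{N} = \frac{1}{\frac{76}{375245}} = \frac{375245}{76}$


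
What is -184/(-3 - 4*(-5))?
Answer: -184/17 ≈ -10.824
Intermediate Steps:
-184/(-3 - 4*(-5)) = -184/(-3 + 20) = -184/17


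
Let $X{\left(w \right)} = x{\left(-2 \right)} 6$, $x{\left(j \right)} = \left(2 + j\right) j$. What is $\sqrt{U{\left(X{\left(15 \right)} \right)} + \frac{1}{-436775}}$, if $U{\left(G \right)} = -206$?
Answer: $\frac{i \sqrt{1571964598621}}{87355} \approx 14.353 i$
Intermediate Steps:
$x{\left(j \right)} = j \left(2 + j\right)$
$X{\left(w \right)} = 0$ ($X{\left(w \right)} = - 2 \left(2 - 2\right) 6 = \left(-2\right) 0 \cdot 6 = 0 \cdot 6 = 0$)
$\sqrt{U{\left(X{\left(15 \right)} \right)} + \frac{1}{-436775}} = \sqrt{-206 + \frac{1}{-436775}} = \sqrt{-206 - \frac{1}{436775}} = \sqrt{- \frac{89975651}{436775}} = \frac{i \sqrt{1571964598621}}{87355}$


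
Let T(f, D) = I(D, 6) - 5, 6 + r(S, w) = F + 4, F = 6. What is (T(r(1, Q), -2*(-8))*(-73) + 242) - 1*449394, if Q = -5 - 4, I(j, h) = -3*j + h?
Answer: -445721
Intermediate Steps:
I(j, h) = h - 3*j
Q = -9
r(S, w) = 4 (r(S, w) = -6 + (6 + 4) = -6 + 10 = 4)
T(f, D) = 1 - 3*D (T(f, D) = (6 - 3*D) - 5 = 1 - 3*D)
(T(r(1, Q), -2*(-8))*(-73) + 242) - 1*449394 = ((1 - (-6)*(-8))*(-73) + 242) - 1*449394 = ((1 - 3*16)*(-73) + 242) - 449394 = ((1 - 48)*(-73) + 242) - 449394 = (-47*(-73) + 242) - 449394 = (3431 + 242) - 449394 = 3673 - 449394 = -445721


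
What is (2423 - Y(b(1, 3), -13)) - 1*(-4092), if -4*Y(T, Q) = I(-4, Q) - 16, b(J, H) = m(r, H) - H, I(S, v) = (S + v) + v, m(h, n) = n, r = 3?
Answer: 13007/2 ≈ 6503.5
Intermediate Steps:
I(S, v) = S + 2*v
b(J, H) = 0 (b(J, H) = H - H = 0)
Y(T, Q) = 5 - Q/2 (Y(T, Q) = -((-4 + 2*Q) - 16)/4 = -(-20 + 2*Q)/4 = 5 - Q/2)
(2423 - Y(b(1, 3), -13)) - 1*(-4092) = (2423 - (5 - ½*(-13))) - 1*(-4092) = (2423 - (5 + 13/2)) + 4092 = (2423 - 1*23/2) + 4092 = (2423 - 23/2) + 4092 = 4823/2 + 4092 = 13007/2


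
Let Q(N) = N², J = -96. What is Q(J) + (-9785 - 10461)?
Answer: -11030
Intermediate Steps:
Q(J) + (-9785 - 10461) = (-96)² + (-9785 - 10461) = 9216 - 20246 = -11030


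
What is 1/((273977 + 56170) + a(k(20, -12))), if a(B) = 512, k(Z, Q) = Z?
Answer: 1/330659 ≈ 3.0243e-6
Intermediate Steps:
1/((273977 + 56170) + a(k(20, -12))) = 1/((273977 + 56170) + 512) = 1/(330147 + 512) = 1/330659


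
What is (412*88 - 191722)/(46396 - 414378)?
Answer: 77733/183991 ≈ 0.42248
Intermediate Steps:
(412*88 - 191722)/(46396 - 414378) = (36256 - 191722)/(-367982) = -155466*(-1/367982) = 77733/183991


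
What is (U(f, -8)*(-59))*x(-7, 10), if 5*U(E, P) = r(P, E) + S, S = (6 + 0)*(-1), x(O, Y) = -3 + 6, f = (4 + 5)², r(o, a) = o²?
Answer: -10266/5 ≈ -2053.2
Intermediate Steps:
f = 81 (f = 9² = 81)
x(O, Y) = 3
S = -6 (S = 6*(-1) = -6)
U(E, P) = -6/5 + P²/5 (U(E, P) = (P² - 6)/5 = (-6 + P²)/5 = -6/5 + P²/5)
(U(f, -8)*(-59))*x(-7, 10) = ((-6/5 + (⅕)*(-8)²)*(-59))*3 = ((-6/5 + (⅕)*64)*(-59))*3 = ((-6/5 + 64/5)*(-59))*3 = ((58/5)*(-59))*3 = -3422/5*3 = -10266/5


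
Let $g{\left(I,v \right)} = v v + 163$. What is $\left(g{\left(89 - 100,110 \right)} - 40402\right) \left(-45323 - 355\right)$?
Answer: $1285333242$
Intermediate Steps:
$g{\left(I,v \right)} = 163 + v^{2}$ ($g{\left(I,v \right)} = v^{2} + 163 = 163 + v^{2}$)
$\left(g{\left(89 - 100,110 \right)} - 40402\right) \left(-45323 - 355\right) = \left(\left(163 + 110^{2}\right) - 40402\right) \left(-45323 - 355\right) = \left(\left(163 + 12100\right) - 40402\right) \left(-45678\right) = \left(12263 - 40402\right) \left(-45678\right) = \left(-28139\right) \left(-45678\right) = 1285333242$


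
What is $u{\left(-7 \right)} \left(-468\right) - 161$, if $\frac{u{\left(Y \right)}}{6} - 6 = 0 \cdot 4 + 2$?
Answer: $-22625$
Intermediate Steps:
$u{\left(Y \right)} = 48$ ($u{\left(Y \right)} = 36 + 6 \left(0 \cdot 4 + 2\right) = 36 + 6 \left(0 + 2\right) = 36 + 6 \cdot 2 = 36 + 12 = 48$)
$u{\left(-7 \right)} \left(-468\right) - 161 = 48 \left(-468\right) - 161 = -22464 - 161 = -22625$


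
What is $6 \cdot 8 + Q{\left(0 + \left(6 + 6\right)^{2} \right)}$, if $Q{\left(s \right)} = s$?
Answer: $192$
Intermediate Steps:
$6 \cdot 8 + Q{\left(0 + \left(6 + 6\right)^{2} \right)} = 6 \cdot 8 + \left(0 + \left(6 + 6\right)^{2}\right) = 48 + \left(0 + 12^{2}\right) = 48 + \left(0 + 144\right) = 48 + 144 = 192$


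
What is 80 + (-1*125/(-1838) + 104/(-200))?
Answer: 3655231/45950 ≈ 79.548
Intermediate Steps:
80 + (-1*125/(-1838) + 104/(-200)) = 80 + (-125*(-1/1838) + 104*(-1/200)) = 80 + (125/1838 - 13/25) = 80 - 20769/45950 = 3655231/45950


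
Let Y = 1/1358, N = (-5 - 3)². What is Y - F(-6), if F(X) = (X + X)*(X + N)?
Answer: 945169/1358 ≈ 696.00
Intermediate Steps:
N = 64 (N = (-8)² = 64)
F(X) = 2*X*(64 + X) (F(X) = (X + X)*(X + 64) = (2*X)*(64 + X) = 2*X*(64 + X))
Y = 1/1358 ≈ 0.00073638
Y - F(-6) = 1/1358 - 2*(-6)*(64 - 6) = 1/1358 - 2*(-6)*58 = 1/1358 - 1*(-696) = 1/1358 + 696 = 945169/1358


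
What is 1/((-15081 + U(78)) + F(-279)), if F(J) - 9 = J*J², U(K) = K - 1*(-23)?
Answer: -1/21732610 ≈ -4.6014e-8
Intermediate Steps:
U(K) = 23 + K (U(K) = K + 23 = 23 + K)
F(J) = 9 + J³ (F(J) = 9 + J*J² = 9 + J³)
1/((-15081 + U(78)) + F(-279)) = 1/((-15081 + (23 + 78)) + (9 + (-279)³)) = 1/((-15081 + 101) + (9 - 21717639)) = 1/(-14980 - 21717630) = 1/(-21732610) = -1/21732610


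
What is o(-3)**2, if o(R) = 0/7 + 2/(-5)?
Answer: 4/25 ≈ 0.16000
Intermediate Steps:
o(R) = -2/5 (o(R) = 0*(1/7) + 2*(-1/5) = 0 - 2/5 = -2/5)
o(-3)**2 = (-2/5)**2 = 4/25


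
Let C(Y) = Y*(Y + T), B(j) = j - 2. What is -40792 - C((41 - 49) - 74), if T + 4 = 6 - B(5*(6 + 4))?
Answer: -51288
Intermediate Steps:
B(j) = -2 + j
T = -46 (T = -4 + (6 - (-2 + 5*(6 + 4))) = -4 + (6 - (-2 + 5*10)) = -4 + (6 - (-2 + 50)) = -4 + (6 - 1*48) = -4 + (6 - 48) = -4 - 42 = -46)
C(Y) = Y*(-46 + Y) (C(Y) = Y*(Y - 46) = Y*(-46 + Y))
-40792 - C((41 - 49) - 74) = -40792 - ((41 - 49) - 74)*(-46 + ((41 - 49) - 74)) = -40792 - (-8 - 74)*(-46 + (-8 - 74)) = -40792 - (-82)*(-46 - 82) = -40792 - (-82)*(-128) = -40792 - 1*10496 = -40792 - 10496 = -51288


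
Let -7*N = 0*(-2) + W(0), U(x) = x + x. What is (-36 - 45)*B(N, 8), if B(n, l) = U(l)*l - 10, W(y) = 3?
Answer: -9558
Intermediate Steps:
U(x) = 2*x
N = -3/7 (N = -(0*(-2) + 3)/7 = -(0 + 3)/7 = -⅐*3 = -3/7 ≈ -0.42857)
B(n, l) = -10 + 2*l² (B(n, l) = (2*l)*l - 10 = 2*l² - 10 = -10 + 2*l²)
(-36 - 45)*B(N, 8) = (-36 - 45)*(-10 + 2*8²) = -81*(-10 + 2*64) = -81*(-10 + 128) = -81*118 = -9558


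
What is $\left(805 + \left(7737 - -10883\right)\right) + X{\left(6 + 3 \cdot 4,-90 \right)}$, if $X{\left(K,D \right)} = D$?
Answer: $19335$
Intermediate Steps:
$\left(805 + \left(7737 - -10883\right)\right) + X{\left(6 + 3 \cdot 4,-90 \right)} = \left(805 + \left(7737 - -10883\right)\right) - 90 = \left(805 + \left(7737 + 10883\right)\right) - 90 = \left(805 + 18620\right) - 90 = 19425 - 90 = 19335$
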